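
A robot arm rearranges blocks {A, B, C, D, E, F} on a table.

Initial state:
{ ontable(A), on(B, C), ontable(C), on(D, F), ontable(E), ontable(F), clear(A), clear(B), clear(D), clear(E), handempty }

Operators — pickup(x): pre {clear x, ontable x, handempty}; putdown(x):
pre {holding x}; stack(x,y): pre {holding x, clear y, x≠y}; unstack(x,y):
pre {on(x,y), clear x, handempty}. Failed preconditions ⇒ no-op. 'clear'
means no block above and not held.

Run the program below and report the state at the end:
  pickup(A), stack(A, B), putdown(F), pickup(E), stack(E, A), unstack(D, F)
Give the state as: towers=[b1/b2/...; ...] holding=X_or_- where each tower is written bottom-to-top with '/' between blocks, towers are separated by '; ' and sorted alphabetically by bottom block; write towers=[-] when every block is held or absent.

step 1 (pickup(A)): towers=[C/B; E; F/D] holding=A
step 2 (stack(A, B)): towers=[C/B/A; E; F/D] holding=-
step 3 (putdown(F)) [no-op]: towers=[C/B/A; E; F/D] holding=-
step 4 (pickup(E)): towers=[C/B/A; F/D] holding=E
step 5 (stack(E, A)): towers=[C/B/A/E; F/D] holding=-
step 6 (unstack(D, F)): towers=[C/B/A/E; F] holding=D

towers=[C/B/A/E; F] holding=D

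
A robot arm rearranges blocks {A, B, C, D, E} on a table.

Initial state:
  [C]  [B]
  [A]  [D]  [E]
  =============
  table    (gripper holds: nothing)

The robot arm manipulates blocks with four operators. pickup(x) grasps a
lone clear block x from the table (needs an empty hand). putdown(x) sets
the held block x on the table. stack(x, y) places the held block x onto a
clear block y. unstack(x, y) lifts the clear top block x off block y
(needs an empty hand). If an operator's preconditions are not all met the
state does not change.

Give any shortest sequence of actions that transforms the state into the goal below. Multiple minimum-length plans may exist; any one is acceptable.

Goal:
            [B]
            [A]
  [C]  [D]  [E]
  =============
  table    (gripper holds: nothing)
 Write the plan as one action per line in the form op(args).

unstack(C, A)
putdown(C)
pickup(A)
stack(A, E)
unstack(B, D)
stack(B, A)

step 1 (unstack(C, A)): towers=[A; D/B; E] holding=C
step 2 (putdown(C)): towers=[A; C; D/B; E] holding=-
step 3 (pickup(A)): towers=[C; D/B; E] holding=A
step 4 (stack(A, E)): towers=[C; D/B; E/A] holding=-
step 5 (unstack(B, D)): towers=[C; D; E/A] holding=B
step 6 (stack(B, A)): towers=[C; D; E/A/B] holding=-
goal check: towers=[C; D; E/A/B] holding=- — reached (length 6, optimal by BFS)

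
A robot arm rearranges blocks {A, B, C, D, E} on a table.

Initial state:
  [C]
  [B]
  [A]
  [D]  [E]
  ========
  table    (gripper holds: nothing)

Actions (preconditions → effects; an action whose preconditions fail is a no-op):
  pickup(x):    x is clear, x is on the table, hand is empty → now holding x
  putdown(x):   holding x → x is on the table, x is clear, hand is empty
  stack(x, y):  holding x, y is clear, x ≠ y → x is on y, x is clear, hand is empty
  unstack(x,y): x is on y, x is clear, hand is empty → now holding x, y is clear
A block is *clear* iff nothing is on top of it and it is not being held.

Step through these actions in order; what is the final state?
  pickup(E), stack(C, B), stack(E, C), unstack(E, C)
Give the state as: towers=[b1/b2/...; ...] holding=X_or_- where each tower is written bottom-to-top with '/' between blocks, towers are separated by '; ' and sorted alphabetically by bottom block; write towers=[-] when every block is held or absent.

towers=[D/A/B/C] holding=E

step 1 (pickup(E)): towers=[D/A/B/C] holding=E
step 2 (stack(C, B)) [no-op]: towers=[D/A/B/C] holding=E
step 3 (stack(E, C)): towers=[D/A/B/C/E] holding=-
step 4 (unstack(E, C)): towers=[D/A/B/C] holding=E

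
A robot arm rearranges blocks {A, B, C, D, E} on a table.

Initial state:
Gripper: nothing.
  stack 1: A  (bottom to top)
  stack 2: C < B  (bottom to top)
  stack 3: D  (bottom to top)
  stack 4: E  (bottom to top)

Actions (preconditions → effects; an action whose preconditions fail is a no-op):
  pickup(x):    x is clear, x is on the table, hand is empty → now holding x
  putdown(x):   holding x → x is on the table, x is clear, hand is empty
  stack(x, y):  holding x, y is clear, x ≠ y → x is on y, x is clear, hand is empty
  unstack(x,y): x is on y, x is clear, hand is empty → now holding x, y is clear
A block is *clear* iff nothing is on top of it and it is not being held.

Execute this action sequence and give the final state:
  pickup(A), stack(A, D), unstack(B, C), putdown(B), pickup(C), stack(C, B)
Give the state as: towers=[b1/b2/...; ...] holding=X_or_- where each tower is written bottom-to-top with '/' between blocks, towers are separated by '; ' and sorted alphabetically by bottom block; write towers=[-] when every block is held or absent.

towers=[B/C; D/A; E] holding=-

step 1 (pickup(A)): towers=[C/B; D; E] holding=A
step 2 (stack(A, D)): towers=[C/B; D/A; E] holding=-
step 3 (unstack(B, C)): towers=[C; D/A; E] holding=B
step 4 (putdown(B)): towers=[B; C; D/A; E] holding=-
step 5 (pickup(C)): towers=[B; D/A; E] holding=C
step 6 (stack(C, B)): towers=[B/C; D/A; E] holding=-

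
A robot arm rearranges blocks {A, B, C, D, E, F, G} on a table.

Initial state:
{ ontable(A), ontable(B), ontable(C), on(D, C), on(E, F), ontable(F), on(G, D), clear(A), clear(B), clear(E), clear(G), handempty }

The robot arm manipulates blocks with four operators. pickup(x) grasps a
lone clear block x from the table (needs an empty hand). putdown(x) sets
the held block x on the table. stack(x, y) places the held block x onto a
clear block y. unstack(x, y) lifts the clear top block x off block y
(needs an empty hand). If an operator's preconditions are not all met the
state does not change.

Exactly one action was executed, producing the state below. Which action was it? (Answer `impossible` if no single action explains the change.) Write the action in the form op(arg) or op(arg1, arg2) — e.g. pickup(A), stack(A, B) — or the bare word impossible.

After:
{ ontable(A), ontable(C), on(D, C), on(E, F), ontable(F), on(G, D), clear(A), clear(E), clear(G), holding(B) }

pickup(B)

target: towers=[A; C/D/G; F/E] holding=B
         pickup(B) → towers=[A; C/D/G; F/E] holding=B  ← match
     unstack(G, D) → towers=[A; B; C/D; F/E] holding=G
         pickup(A) → towers=[B; C/D/G; F/E] holding=A
     unstack(E, F) → towers=[A; B; C/D/G; F] holding=E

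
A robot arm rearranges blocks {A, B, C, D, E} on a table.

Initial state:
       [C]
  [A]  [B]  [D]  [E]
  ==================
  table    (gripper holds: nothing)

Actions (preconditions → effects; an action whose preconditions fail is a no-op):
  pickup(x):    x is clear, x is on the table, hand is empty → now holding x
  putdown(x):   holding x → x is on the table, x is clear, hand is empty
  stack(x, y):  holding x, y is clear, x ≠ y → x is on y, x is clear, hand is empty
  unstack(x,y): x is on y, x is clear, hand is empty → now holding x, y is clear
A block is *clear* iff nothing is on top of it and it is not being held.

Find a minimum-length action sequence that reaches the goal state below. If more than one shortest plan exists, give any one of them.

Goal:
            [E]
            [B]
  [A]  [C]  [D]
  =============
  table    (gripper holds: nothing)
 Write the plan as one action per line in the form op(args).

step 1 (unstack(C, B)): towers=[A; B; D; E] holding=C
step 2 (putdown(C)): towers=[A; B; C; D; E] holding=-
step 3 (pickup(B)): towers=[A; C; D; E] holding=B
step 4 (stack(B, D)): towers=[A; C; D/B; E] holding=-
step 5 (pickup(E)): towers=[A; C; D/B] holding=E
step 6 (stack(E, B)): towers=[A; C; D/B/E] holding=-
goal check: towers=[A; C; D/B/E] holding=- — reached (length 6, optimal by BFS)

unstack(C, B)
putdown(C)
pickup(B)
stack(B, D)
pickup(E)
stack(E, B)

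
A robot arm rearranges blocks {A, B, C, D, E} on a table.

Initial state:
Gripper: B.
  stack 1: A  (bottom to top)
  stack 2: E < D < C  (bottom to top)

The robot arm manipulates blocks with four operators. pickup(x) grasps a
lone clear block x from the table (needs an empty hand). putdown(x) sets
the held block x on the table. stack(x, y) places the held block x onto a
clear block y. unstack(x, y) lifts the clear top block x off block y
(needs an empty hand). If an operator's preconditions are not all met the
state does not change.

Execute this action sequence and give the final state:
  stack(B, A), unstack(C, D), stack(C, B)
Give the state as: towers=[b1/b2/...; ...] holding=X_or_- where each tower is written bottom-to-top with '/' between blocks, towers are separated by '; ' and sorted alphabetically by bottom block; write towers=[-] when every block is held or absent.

step 1 (stack(B, A)): towers=[A/B; E/D/C] holding=-
step 2 (unstack(C, D)): towers=[A/B; E/D] holding=C
step 3 (stack(C, B)): towers=[A/B/C; E/D] holding=-

towers=[A/B/C; E/D] holding=-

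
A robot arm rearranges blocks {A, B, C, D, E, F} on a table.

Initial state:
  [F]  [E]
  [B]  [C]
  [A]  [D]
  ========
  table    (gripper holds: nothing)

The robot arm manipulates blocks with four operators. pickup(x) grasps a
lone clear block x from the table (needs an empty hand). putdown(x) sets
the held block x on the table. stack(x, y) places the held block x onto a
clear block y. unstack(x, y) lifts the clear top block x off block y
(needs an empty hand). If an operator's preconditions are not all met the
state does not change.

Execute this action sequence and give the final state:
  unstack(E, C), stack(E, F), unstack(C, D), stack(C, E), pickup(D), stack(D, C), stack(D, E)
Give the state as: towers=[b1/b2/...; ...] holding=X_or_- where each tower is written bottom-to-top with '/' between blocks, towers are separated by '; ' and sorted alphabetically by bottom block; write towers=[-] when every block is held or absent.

towers=[A/B/F/E/C/D] holding=-

step 1 (unstack(E, C)): towers=[A/B/F; D/C] holding=E
step 2 (stack(E, F)): towers=[A/B/F/E; D/C] holding=-
step 3 (unstack(C, D)): towers=[A/B/F/E; D] holding=C
step 4 (stack(C, E)): towers=[A/B/F/E/C; D] holding=-
step 5 (pickup(D)): towers=[A/B/F/E/C] holding=D
step 6 (stack(D, C)): towers=[A/B/F/E/C/D] holding=-
step 7 (stack(D, E)) [no-op]: towers=[A/B/F/E/C/D] holding=-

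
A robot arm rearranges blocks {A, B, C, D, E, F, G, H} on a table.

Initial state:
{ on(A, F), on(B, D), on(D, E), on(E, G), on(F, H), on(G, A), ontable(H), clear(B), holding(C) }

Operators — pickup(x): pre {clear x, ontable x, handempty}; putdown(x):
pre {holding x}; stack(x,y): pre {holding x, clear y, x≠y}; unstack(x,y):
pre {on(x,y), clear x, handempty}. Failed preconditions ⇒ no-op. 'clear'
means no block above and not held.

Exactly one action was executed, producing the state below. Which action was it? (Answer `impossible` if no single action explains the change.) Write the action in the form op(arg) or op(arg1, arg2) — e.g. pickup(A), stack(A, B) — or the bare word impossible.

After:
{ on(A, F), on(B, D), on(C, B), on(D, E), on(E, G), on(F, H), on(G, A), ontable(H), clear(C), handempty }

stack(C, B)

target: towers=[H/F/A/G/E/D/B/C] holding=-
        putdown(C) → towers=[C; H/F/A/G/E/D/B] holding=-
       stack(C, B) → towers=[H/F/A/G/E/D/B/C] holding=-  ← match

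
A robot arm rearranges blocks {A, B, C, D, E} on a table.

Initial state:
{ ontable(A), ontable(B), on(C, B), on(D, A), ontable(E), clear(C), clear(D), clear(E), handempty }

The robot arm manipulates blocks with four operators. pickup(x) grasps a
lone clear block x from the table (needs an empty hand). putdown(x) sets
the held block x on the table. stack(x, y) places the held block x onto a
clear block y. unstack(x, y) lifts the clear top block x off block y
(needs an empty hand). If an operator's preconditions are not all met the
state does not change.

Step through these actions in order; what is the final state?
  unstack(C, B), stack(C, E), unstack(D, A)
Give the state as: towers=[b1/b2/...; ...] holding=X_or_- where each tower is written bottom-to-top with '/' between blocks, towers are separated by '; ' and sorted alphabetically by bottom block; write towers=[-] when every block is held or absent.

towers=[A; B; E/C] holding=D

step 1 (unstack(C, B)): towers=[A/D; B; E] holding=C
step 2 (stack(C, E)): towers=[A/D; B; E/C] holding=-
step 3 (unstack(D, A)): towers=[A; B; E/C] holding=D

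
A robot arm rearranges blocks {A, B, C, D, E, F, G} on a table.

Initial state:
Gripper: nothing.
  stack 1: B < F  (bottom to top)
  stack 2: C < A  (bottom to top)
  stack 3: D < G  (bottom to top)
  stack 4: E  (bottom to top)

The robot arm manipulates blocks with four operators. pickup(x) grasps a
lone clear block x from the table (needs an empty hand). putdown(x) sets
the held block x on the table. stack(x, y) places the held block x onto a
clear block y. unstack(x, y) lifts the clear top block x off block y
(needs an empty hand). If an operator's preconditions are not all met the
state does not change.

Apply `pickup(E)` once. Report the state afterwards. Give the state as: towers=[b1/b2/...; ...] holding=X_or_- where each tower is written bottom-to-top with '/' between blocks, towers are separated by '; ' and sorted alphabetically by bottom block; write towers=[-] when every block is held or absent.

before: towers=[B/F; C/A; D/G; E] holding=-
pre[pickup(E)]: clear(E) yes, ontable(E) yes, handempty yes
all met → apply pickup(E)
after:  towers=[B/F; C/A; D/G] holding=E

towers=[B/F; C/A; D/G] holding=E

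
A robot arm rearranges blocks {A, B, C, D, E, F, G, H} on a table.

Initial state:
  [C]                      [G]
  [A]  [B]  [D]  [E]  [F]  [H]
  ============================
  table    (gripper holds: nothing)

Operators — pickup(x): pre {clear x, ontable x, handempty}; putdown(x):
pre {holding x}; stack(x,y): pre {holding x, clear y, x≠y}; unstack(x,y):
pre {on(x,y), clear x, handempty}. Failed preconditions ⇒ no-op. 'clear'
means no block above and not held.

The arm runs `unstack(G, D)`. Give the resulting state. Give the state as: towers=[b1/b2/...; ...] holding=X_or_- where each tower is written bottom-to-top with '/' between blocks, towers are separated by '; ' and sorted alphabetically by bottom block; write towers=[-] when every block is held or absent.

before: towers=[A/C; B; D; E; F; H/G] holding=-
pre[unstack(G, D)]: on(G,D) no, clear(G) yes, handempty yes
on(G,D) unmet → unstack(G, D) is a no-op
after:  towers=[A/C; B; D; E; F; H/G] holding=-

towers=[A/C; B; D; E; F; H/G] holding=-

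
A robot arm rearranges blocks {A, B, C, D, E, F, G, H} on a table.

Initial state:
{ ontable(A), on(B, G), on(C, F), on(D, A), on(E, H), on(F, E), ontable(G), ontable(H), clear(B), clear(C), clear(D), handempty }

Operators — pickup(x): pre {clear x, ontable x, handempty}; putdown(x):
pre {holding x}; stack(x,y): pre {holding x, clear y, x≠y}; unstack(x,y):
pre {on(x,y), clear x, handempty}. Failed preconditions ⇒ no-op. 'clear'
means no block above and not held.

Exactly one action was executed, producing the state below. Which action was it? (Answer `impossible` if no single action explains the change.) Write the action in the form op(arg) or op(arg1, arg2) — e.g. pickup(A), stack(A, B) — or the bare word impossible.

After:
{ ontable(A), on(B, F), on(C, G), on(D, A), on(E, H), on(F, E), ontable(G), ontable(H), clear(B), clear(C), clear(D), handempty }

target: towers=[A/D; G/C; H/E/F/B] holding=-
     unstack(B, G) → towers=[A/D; G; H/E/F/C] holding=B
     unstack(D, A) → towers=[A; G/B; H/E/F/C] holding=D
     unstack(C, F) → towers=[A/D; G/B; H/E/F] holding=C
none of the 3 applicable actions match → impossible

impossible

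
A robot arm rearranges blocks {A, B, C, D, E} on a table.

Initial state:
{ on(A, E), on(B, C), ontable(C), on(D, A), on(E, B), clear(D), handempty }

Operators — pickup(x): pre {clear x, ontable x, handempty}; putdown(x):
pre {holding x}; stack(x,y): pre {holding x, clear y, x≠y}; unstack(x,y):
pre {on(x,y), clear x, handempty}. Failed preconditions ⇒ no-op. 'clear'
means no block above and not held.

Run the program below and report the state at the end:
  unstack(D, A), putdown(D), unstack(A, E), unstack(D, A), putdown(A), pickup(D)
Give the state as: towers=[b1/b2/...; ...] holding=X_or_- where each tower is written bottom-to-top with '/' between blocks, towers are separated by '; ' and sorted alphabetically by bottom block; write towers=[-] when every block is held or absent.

step 1 (unstack(D, A)): towers=[C/B/E/A] holding=D
step 2 (putdown(D)): towers=[C/B/E/A; D] holding=-
step 3 (unstack(A, E)): towers=[C/B/E; D] holding=A
step 4 (unstack(D, A)) [no-op]: towers=[C/B/E; D] holding=A
step 5 (putdown(A)): towers=[A; C/B/E; D] holding=-
step 6 (pickup(D)): towers=[A; C/B/E] holding=D

towers=[A; C/B/E] holding=D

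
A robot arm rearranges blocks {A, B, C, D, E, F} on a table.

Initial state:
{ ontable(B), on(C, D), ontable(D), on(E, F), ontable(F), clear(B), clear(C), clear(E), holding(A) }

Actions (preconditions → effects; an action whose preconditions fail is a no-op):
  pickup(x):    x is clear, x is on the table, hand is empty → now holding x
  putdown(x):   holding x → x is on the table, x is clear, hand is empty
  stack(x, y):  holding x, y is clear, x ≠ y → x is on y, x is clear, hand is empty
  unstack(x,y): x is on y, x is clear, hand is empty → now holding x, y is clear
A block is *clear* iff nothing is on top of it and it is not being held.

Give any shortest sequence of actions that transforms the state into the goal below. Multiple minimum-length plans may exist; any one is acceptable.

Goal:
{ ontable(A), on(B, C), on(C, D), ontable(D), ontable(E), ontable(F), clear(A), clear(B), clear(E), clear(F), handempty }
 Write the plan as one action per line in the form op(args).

putdown(A)
pickup(B)
stack(B, C)
unstack(E, F)
putdown(E)

step 1 (putdown(A)): towers=[A; B; D/C; F/E] holding=-
step 2 (pickup(B)): towers=[A; D/C; F/E] holding=B
step 3 (stack(B, C)): towers=[A; D/C/B; F/E] holding=-
step 4 (unstack(E, F)): towers=[A; D/C/B; F] holding=E
step 5 (putdown(E)): towers=[A; D/C/B; E; F] holding=-
goal check: towers=[A; D/C/B; E; F] holding=- — reached (length 5, optimal by BFS)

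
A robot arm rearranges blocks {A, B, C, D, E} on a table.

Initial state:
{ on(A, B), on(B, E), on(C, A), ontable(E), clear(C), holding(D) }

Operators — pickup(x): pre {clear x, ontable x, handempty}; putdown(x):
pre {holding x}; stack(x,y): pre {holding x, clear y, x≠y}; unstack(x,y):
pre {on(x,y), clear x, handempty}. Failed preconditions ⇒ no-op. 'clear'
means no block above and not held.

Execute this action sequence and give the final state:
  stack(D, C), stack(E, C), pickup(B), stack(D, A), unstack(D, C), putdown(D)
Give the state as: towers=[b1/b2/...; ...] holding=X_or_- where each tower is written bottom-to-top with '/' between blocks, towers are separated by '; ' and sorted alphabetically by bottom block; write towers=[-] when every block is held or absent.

towers=[D; E/B/A/C] holding=-

step 1 (stack(D, C)): towers=[E/B/A/C/D] holding=-
step 2 (stack(E, C)) [no-op]: towers=[E/B/A/C/D] holding=-
step 3 (pickup(B)) [no-op]: towers=[E/B/A/C/D] holding=-
step 4 (stack(D, A)) [no-op]: towers=[E/B/A/C/D] holding=-
step 5 (unstack(D, C)): towers=[E/B/A/C] holding=D
step 6 (putdown(D)): towers=[D; E/B/A/C] holding=-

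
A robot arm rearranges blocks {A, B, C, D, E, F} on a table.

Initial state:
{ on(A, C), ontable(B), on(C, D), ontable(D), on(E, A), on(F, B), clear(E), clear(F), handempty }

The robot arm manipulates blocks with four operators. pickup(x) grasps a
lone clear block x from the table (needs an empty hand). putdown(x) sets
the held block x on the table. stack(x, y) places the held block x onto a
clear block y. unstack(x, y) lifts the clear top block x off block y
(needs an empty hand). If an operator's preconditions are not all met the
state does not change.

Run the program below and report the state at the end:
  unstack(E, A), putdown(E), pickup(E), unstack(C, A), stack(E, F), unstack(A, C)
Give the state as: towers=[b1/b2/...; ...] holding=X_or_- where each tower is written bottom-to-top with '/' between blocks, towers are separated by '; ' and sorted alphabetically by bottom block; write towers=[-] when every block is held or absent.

towers=[B/F/E; D/C] holding=A

step 1 (unstack(E, A)): towers=[B/F; D/C/A] holding=E
step 2 (putdown(E)): towers=[B/F; D/C/A; E] holding=-
step 3 (pickup(E)): towers=[B/F; D/C/A] holding=E
step 4 (unstack(C, A)) [no-op]: towers=[B/F; D/C/A] holding=E
step 5 (stack(E, F)): towers=[B/F/E; D/C/A] holding=-
step 6 (unstack(A, C)): towers=[B/F/E; D/C] holding=A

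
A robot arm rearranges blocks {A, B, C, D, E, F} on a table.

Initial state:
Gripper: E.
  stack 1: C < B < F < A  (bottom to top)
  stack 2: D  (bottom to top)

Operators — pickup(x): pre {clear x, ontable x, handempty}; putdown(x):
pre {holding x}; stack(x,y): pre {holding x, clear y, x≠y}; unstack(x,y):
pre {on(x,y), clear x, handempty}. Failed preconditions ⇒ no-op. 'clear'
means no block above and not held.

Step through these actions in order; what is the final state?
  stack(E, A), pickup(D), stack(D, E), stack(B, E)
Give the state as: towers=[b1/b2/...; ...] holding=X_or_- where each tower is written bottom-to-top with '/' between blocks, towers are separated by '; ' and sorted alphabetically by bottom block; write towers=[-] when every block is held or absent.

step 1 (stack(E, A)): towers=[C/B/F/A/E; D] holding=-
step 2 (pickup(D)): towers=[C/B/F/A/E] holding=D
step 3 (stack(D, E)): towers=[C/B/F/A/E/D] holding=-
step 4 (stack(B, E)) [no-op]: towers=[C/B/F/A/E/D] holding=-

towers=[C/B/F/A/E/D] holding=-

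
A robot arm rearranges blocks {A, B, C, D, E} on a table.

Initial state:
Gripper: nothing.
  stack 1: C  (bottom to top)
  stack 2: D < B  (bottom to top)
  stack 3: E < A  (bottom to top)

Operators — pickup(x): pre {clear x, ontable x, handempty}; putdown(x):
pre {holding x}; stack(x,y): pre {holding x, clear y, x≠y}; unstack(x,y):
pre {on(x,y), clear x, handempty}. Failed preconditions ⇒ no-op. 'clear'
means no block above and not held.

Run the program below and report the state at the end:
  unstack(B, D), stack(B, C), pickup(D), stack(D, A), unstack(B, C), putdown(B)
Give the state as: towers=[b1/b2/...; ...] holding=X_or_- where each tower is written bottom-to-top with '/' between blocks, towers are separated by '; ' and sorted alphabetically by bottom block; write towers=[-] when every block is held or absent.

towers=[B; C; E/A/D] holding=-

step 1 (unstack(B, D)): towers=[C; D; E/A] holding=B
step 2 (stack(B, C)): towers=[C/B; D; E/A] holding=-
step 3 (pickup(D)): towers=[C/B; E/A] holding=D
step 4 (stack(D, A)): towers=[C/B; E/A/D] holding=-
step 5 (unstack(B, C)): towers=[C; E/A/D] holding=B
step 6 (putdown(B)): towers=[B; C; E/A/D] holding=-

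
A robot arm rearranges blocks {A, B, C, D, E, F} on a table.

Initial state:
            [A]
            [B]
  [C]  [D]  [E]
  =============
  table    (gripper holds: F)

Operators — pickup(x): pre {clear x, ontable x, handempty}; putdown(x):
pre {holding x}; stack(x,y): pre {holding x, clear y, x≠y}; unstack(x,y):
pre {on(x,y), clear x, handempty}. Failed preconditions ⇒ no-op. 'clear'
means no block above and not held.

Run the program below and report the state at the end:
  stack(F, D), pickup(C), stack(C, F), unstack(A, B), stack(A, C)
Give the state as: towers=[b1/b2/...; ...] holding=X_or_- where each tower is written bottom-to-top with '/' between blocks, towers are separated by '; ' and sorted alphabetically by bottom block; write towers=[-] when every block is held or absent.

towers=[D/F/C/A; E/B] holding=-

step 1 (stack(F, D)): towers=[C; D/F; E/B/A] holding=-
step 2 (pickup(C)): towers=[D/F; E/B/A] holding=C
step 3 (stack(C, F)): towers=[D/F/C; E/B/A] holding=-
step 4 (unstack(A, B)): towers=[D/F/C; E/B] holding=A
step 5 (stack(A, C)): towers=[D/F/C/A; E/B] holding=-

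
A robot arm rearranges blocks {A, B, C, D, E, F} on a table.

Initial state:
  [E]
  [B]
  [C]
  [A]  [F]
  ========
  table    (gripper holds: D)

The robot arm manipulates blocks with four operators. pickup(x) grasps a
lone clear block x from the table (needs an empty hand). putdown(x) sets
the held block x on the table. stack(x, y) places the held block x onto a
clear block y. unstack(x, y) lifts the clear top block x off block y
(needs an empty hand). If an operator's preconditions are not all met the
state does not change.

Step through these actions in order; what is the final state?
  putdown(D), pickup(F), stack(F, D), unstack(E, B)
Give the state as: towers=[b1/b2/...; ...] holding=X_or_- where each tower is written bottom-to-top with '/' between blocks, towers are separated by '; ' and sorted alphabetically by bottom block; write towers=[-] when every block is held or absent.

step 1 (putdown(D)): towers=[A/C/B/E; D; F] holding=-
step 2 (pickup(F)): towers=[A/C/B/E; D] holding=F
step 3 (stack(F, D)): towers=[A/C/B/E; D/F] holding=-
step 4 (unstack(E, B)): towers=[A/C/B; D/F] holding=E

towers=[A/C/B; D/F] holding=E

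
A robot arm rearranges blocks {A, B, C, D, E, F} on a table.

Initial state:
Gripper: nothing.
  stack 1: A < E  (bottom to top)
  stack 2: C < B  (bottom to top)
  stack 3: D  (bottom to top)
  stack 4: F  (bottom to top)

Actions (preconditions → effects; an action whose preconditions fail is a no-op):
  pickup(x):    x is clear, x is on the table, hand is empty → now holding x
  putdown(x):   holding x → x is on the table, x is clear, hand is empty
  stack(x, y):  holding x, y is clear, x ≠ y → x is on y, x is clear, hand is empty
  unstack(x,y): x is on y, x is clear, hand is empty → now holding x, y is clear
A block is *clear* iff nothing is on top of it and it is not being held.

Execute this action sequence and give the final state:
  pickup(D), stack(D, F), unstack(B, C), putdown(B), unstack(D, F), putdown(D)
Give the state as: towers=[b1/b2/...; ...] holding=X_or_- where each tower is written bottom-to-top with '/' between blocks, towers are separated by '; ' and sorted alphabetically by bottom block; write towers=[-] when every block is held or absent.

towers=[A/E; B; C; D; F] holding=-

step 1 (pickup(D)): towers=[A/E; C/B; F] holding=D
step 2 (stack(D, F)): towers=[A/E; C/B; F/D] holding=-
step 3 (unstack(B, C)): towers=[A/E; C; F/D] holding=B
step 4 (putdown(B)): towers=[A/E; B; C; F/D] holding=-
step 5 (unstack(D, F)): towers=[A/E; B; C; F] holding=D
step 6 (putdown(D)): towers=[A/E; B; C; D; F] holding=-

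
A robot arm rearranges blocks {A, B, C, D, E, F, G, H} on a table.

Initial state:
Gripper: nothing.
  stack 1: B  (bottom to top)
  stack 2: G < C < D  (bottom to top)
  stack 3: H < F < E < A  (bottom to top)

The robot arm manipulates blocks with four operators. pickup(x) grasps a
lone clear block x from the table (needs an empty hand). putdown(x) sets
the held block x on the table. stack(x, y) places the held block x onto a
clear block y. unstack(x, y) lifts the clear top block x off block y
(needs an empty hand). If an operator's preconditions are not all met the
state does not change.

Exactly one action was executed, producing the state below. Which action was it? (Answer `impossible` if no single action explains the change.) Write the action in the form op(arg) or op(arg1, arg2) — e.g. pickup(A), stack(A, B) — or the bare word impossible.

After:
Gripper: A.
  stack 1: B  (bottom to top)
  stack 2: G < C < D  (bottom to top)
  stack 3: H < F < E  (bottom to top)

target: towers=[B; G/C/D; H/F/E] holding=A
     unstack(A, E) → towers=[B; G/C/D; H/F/E] holding=A  ← match
         pickup(B) → towers=[G/C/D; H/F/E/A] holding=B
     unstack(D, C) → towers=[B; G/C; H/F/E/A] holding=D

unstack(A, E)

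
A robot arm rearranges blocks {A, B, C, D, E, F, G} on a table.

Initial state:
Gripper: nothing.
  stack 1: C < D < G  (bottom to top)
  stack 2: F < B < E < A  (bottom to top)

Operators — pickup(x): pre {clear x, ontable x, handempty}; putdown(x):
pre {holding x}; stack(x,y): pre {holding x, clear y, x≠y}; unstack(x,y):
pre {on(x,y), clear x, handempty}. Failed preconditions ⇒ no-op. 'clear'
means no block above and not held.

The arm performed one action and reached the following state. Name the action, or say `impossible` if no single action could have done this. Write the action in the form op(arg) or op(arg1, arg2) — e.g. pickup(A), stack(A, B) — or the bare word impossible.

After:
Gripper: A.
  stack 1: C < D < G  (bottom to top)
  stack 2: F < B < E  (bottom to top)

unstack(A, E)

target: towers=[C/D/G; F/B/E] holding=A
     unstack(G, D) → towers=[C/D; F/B/E/A] holding=G
     unstack(A, E) → towers=[C/D/G; F/B/E] holding=A  ← match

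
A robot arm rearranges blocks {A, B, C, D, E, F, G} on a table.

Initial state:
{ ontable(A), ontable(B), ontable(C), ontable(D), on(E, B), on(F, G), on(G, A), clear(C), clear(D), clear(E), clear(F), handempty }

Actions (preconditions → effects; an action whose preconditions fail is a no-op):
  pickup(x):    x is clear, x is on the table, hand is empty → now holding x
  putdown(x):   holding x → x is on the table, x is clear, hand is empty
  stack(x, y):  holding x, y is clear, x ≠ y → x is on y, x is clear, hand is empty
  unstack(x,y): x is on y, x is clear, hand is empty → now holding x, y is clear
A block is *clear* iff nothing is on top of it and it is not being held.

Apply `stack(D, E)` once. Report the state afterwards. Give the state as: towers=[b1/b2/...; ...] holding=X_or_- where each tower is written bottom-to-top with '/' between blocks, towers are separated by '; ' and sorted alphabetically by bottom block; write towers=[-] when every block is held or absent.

before: towers=[A/G/F; B/E; C; D] holding=-
pre[stack(D, E)]: holding(D) no, clear(E) yes, D≠E yes
holding(D) unmet → stack(D, E) is a no-op
after:  towers=[A/G/F; B/E; C; D] holding=-

towers=[A/G/F; B/E; C; D] holding=-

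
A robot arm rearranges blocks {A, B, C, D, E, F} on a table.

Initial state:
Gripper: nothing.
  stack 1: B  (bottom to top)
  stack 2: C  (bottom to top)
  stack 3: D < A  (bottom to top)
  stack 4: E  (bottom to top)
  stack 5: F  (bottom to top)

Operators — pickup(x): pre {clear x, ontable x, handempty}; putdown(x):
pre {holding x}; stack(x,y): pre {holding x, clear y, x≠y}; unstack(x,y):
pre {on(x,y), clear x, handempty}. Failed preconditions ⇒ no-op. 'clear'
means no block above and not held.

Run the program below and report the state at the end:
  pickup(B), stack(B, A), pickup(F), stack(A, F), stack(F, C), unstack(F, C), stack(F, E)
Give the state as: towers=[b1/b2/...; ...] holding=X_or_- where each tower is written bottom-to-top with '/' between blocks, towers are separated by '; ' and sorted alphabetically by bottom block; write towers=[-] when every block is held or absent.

step 1 (pickup(B)): towers=[C; D/A; E; F] holding=B
step 2 (stack(B, A)): towers=[C; D/A/B; E; F] holding=-
step 3 (pickup(F)): towers=[C; D/A/B; E] holding=F
step 4 (stack(A, F)) [no-op]: towers=[C; D/A/B; E] holding=F
step 5 (stack(F, C)): towers=[C/F; D/A/B; E] holding=-
step 6 (unstack(F, C)): towers=[C; D/A/B; E] holding=F
step 7 (stack(F, E)): towers=[C; D/A/B; E/F] holding=-

towers=[C; D/A/B; E/F] holding=-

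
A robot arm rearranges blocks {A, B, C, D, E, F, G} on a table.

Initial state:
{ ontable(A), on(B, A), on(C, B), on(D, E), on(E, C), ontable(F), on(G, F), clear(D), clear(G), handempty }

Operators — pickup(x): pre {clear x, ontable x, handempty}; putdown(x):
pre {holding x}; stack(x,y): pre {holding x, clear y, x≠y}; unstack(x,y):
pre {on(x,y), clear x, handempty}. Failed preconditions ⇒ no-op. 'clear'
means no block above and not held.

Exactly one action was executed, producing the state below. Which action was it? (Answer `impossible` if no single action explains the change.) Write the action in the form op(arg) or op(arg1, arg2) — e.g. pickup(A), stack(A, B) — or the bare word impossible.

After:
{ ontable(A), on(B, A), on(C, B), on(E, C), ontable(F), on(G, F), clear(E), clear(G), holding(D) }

target: towers=[A/B/C/E; F/G] holding=D
     unstack(G, F) → towers=[A/B/C/E/D; F] holding=G
     unstack(D, E) → towers=[A/B/C/E; F/G] holding=D  ← match

unstack(D, E)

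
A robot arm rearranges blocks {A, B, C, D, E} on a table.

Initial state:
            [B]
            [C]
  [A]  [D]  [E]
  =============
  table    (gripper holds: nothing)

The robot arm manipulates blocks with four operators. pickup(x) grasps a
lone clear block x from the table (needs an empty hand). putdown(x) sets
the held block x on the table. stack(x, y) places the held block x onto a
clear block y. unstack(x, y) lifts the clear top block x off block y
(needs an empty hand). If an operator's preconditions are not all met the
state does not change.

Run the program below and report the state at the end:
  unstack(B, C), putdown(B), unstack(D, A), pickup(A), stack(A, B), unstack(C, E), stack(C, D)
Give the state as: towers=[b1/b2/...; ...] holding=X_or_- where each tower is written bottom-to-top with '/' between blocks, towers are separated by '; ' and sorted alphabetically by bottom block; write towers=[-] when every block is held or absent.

step 1 (unstack(B, C)): towers=[A; D; E/C] holding=B
step 2 (putdown(B)): towers=[A; B; D; E/C] holding=-
step 3 (unstack(D, A)) [no-op]: towers=[A; B; D; E/C] holding=-
step 4 (pickup(A)): towers=[B; D; E/C] holding=A
step 5 (stack(A, B)): towers=[B/A; D; E/C] holding=-
step 6 (unstack(C, E)): towers=[B/A; D; E] holding=C
step 7 (stack(C, D)): towers=[B/A; D/C; E] holding=-

towers=[B/A; D/C; E] holding=-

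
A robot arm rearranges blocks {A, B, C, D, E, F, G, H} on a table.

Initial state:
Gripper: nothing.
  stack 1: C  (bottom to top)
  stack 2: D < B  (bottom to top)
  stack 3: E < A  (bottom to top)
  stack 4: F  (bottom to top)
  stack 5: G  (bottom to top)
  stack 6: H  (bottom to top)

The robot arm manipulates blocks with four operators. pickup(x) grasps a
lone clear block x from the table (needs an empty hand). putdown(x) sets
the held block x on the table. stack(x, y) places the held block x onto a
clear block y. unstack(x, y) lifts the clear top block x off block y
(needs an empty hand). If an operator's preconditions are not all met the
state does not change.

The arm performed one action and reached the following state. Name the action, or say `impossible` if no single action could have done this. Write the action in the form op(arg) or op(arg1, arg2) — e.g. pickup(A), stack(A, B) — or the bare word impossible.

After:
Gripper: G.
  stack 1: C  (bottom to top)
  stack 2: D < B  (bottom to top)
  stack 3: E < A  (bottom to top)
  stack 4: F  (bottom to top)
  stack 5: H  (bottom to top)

target: towers=[C; D/B; E/A; F; H] holding=G
         pickup(G) → towers=[C; D/B; E/A; F; H] holding=G  ← match
     unstack(A, E) → towers=[C; D/B; E; F; G; H] holding=A
         pickup(H) → towers=[C; D/B; E/A; F; G] holding=H
     unstack(B, D) → towers=[C; D; E/A; F; G; H] holding=B
         pickup(F) → towers=[C; D/B; E/A; G; H] holding=F
         pickup(C) → towers=[D/B; E/A; F; G; H] holding=C

pickup(G)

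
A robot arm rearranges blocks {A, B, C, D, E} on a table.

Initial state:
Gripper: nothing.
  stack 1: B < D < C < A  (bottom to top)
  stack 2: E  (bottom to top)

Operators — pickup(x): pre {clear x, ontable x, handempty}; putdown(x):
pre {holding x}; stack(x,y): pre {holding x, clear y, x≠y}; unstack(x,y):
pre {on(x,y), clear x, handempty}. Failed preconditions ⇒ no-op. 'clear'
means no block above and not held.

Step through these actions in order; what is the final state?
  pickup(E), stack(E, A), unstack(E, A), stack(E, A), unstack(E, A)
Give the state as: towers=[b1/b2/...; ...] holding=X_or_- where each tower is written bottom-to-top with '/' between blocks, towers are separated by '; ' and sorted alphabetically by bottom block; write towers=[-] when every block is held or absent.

step 1 (pickup(E)): towers=[B/D/C/A] holding=E
step 2 (stack(E, A)): towers=[B/D/C/A/E] holding=-
step 3 (unstack(E, A)): towers=[B/D/C/A] holding=E
step 4 (stack(E, A)): towers=[B/D/C/A/E] holding=-
step 5 (unstack(E, A)): towers=[B/D/C/A] holding=E

towers=[B/D/C/A] holding=E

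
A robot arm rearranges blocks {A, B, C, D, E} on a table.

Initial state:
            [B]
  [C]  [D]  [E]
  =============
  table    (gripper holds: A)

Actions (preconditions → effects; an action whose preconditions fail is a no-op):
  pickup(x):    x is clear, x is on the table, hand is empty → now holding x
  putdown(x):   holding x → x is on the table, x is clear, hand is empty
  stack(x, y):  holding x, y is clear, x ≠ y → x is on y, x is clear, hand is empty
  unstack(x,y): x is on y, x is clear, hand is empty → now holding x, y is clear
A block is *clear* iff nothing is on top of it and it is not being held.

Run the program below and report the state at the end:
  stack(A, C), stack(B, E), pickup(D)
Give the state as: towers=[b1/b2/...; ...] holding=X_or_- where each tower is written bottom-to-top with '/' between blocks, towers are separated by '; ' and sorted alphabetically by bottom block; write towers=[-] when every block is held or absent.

towers=[C/A; E/B] holding=D

step 1 (stack(A, C)): towers=[C/A; D; E/B] holding=-
step 2 (stack(B, E)) [no-op]: towers=[C/A; D; E/B] holding=-
step 3 (pickup(D)): towers=[C/A; E/B] holding=D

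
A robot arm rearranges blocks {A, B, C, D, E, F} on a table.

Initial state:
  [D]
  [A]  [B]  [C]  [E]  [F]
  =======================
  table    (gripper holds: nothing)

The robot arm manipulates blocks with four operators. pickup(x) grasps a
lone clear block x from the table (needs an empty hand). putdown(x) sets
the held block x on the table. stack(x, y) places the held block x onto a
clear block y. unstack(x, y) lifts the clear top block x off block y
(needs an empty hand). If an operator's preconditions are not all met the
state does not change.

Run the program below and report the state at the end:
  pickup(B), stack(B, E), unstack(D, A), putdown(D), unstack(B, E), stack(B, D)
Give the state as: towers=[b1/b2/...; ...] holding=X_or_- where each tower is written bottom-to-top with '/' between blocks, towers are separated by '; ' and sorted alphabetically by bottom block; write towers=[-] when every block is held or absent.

step 1 (pickup(B)): towers=[A/D; C; E; F] holding=B
step 2 (stack(B, E)): towers=[A/D; C; E/B; F] holding=-
step 3 (unstack(D, A)): towers=[A; C; E/B; F] holding=D
step 4 (putdown(D)): towers=[A; C; D; E/B; F] holding=-
step 5 (unstack(B, E)): towers=[A; C; D; E; F] holding=B
step 6 (stack(B, D)): towers=[A; C; D/B; E; F] holding=-

towers=[A; C; D/B; E; F] holding=-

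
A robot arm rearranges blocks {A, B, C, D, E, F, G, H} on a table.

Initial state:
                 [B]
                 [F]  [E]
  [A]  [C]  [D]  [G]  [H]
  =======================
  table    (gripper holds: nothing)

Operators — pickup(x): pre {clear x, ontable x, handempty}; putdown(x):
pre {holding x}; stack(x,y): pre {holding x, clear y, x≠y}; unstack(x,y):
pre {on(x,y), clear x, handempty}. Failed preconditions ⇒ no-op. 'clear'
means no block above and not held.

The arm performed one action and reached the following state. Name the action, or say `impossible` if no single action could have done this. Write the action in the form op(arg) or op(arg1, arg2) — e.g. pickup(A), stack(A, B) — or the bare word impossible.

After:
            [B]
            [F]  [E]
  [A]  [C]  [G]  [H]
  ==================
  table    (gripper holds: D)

target: towers=[A; C; G/F/B; H/E] holding=D
         pickup(A) → towers=[C; D; G/F/B; H/E] holding=A
     unstack(E, H) → towers=[A; C; D; G/F/B; H] holding=E
     unstack(B, F) → towers=[A; C; D; G/F; H/E] holding=B
         pickup(D) → towers=[A; C; G/F/B; H/E] holding=D  ← match
         pickup(C) → towers=[A; D; G/F/B; H/E] holding=C

pickup(D)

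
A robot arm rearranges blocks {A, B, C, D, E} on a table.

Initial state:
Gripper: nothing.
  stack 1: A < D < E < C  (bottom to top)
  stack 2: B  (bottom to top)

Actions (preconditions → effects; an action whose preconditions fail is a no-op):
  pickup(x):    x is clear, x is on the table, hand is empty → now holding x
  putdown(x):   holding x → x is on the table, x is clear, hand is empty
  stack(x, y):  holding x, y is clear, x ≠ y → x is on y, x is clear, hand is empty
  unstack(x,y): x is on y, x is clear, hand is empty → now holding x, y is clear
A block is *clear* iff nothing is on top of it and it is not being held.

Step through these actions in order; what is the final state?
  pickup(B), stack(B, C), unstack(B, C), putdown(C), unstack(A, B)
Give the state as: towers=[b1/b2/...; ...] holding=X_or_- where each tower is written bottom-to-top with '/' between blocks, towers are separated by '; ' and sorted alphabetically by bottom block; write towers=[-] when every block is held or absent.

step 1 (pickup(B)): towers=[A/D/E/C] holding=B
step 2 (stack(B, C)): towers=[A/D/E/C/B] holding=-
step 3 (unstack(B, C)): towers=[A/D/E/C] holding=B
step 4 (putdown(C)) [no-op]: towers=[A/D/E/C] holding=B
step 5 (unstack(A, B)) [no-op]: towers=[A/D/E/C] holding=B

towers=[A/D/E/C] holding=B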